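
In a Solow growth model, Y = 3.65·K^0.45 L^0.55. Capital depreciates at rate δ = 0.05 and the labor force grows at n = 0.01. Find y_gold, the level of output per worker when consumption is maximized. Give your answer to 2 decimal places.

Break-even investment rate: n + δ = 0.01 + 0.05 = 0.06.
Maximizing c = f(k) − (n+δ)·k gives f'(k) = n+δ, i.e. 0.45·3.65·k^(0.45−1) = 0.06, so k_gold = (0.45·3.65/0.06)^(1/0.55) ≈ 410.5548.
Output: y_gold = 3.65·k_gold^0.45 = 3.65·410.5548^0.45 ≈ 54.7406.

y_gold ≈ 54.74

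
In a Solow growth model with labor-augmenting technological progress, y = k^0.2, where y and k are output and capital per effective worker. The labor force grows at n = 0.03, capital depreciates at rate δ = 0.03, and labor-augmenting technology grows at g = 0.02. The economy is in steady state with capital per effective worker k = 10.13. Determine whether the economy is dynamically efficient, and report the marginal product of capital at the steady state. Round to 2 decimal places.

dynamically inefficient; MPK ≈ 0.03

n + g + δ = 0.03 + 0.02 + 0.03 = 0.08.
MPK = 0.2·k^(0.2−1) = 0.2·10.13^(-0.8) ≈ 0.0314.
MPK < 0.08, so the economy is dynamically inefficient (over-saving).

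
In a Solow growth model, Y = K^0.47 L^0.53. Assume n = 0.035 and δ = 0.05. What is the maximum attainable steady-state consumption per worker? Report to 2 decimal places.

c_gold ≈ 2.41

Break-even investment rate: n + δ = 0.035 + 0.05 = 0.085.
Setting f'(k) = n+δ gives 0.47·k^(0.47−1) = 0.085, hence k_gold = (0.47/0.085)^(1/0.53) ≈ 25.1931.
y_gold = 25.1931^0.47 ≈ 4.5562.
c_gold = y_gold − (n+δ)·k_gold = 4.5562 − 0.085·25.1931 ≈ 2.4148.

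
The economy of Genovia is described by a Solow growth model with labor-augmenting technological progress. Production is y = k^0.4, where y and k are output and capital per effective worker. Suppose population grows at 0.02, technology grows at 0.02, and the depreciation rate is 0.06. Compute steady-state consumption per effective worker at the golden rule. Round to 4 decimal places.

c_gold ≈ 1.5119

Break-even investment rate: n + g + δ = 0.02 + 0.02 + 0.06 = 0.1.
Maximizing c = f(k) − (n+g+δ)·k gives f'(k) = n+g+δ, i.e. 0.4·k^(0.4−1) = 0.1, so k_gold = (0.4/0.1)^(1/0.6) ≈ 10.0794.
y_gold = 10.0794^0.4 ≈ 2.5198.
c_gold = y_gold − (n+g+δ)·k_gold = 2.5198 − 0.1·10.0794 ≈ 1.5119.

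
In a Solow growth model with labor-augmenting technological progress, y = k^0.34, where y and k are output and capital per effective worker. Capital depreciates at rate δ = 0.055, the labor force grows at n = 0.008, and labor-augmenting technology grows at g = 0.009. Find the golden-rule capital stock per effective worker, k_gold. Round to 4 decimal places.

k_gold ≈ 10.5059

n + g + δ = 0.008 + 0.009 + 0.055 = 0.072.
Golden rule sets MPK = n+g+δ: 0.34·k^(0.34−1) = 0.072, so k_gold = (0.34/0.072)^(1/0.66) ≈ 10.5059.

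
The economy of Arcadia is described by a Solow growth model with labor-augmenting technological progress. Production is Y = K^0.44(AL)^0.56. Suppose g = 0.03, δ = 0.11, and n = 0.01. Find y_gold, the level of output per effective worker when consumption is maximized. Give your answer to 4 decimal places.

y_gold ≈ 2.3292

Break-even investment rate: n + g + δ = 0.01 + 0.03 + 0.11 = 0.15.
Maximizing c = f(k) − (n+g+δ)·k gives f'(k) = n+g+δ, i.e. 0.44·k^(0.44−1) = 0.15, so k_gold = (0.44/0.15)^(1/0.56) ≈ 6.8324.
Output: y_gold = k_gold^0.44 = 6.8324^0.44 ≈ 2.3292.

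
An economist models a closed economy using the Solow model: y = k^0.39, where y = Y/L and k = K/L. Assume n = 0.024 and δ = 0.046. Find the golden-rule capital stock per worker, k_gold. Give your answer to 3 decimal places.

k_gold ≈ 16.707

Break-even investment rate: n + δ = 0.024 + 0.046 = 0.07.
At the golden rule the marginal product of capital equals n+δ: 0.39·k^(0.39−1) = 0.07. Solving, k_gold = (0.39/0.07)^(1/0.61) ≈ 16.7069.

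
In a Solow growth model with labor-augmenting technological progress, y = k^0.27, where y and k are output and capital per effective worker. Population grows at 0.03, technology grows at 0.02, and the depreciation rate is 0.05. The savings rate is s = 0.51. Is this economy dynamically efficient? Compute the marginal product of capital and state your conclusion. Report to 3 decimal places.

n + g + δ = 0.03 + 0.02 + 0.05 = 0.1.
Steady-state k*: s·k^0.27 = 0.1·k gives k* = (0.51/0.1)^(1/0.73) ≈ 9.3170.
MPK = 0.27·9.3170^(-0.73) ≈ 0.0529.
MPK < n+g+δ = 0.1, so the economy is dynamically inefficient (over-saving).

dynamically inefficient; MPK ≈ 0.053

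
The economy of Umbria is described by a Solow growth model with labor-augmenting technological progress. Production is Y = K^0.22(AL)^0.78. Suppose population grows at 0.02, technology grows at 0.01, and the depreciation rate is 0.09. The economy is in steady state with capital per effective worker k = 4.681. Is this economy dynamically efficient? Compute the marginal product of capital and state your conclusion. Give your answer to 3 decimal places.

n + g + δ = 0.02 + 0.01 + 0.09 = 0.12.
MPK = 0.22·k^(0.22−1) = 0.22·4.681^(-0.78) ≈ 0.0660.
MPK < 0.12, so the economy is dynamically inefficient (over-saving).

dynamically inefficient; MPK ≈ 0.066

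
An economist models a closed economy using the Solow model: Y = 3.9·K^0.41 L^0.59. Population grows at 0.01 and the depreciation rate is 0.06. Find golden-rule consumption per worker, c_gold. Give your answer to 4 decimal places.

The effective depreciation rate is n + δ = 0.01 + 0.06 = 0.07.
Maximizing c = f(k) − (n+δ)·k gives f'(k) = n+δ, i.e. 0.41·3.9·k^(0.41−1) = 0.07, so k_gold = (0.41·3.9/0.07)^(1/0.59) ≈ 200.8939.
y_gold = 3.9·200.8939^0.41 ≈ 34.2990.
c_gold = y_gold − (n+δ)·k_gold = 34.2990 − 0.07·200.8939 ≈ 20.2364.

c_gold ≈ 20.2364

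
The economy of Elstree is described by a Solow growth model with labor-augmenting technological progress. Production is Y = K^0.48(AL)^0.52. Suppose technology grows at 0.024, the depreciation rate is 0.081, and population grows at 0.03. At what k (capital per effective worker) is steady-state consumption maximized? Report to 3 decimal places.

k_gold ≈ 11.467

Break-even investment rate: n + g + δ = 0.03 + 0.024 + 0.081 = 0.135.
Setting f'(k) = n+g+δ gives 0.48·k^(0.48−1) = 0.135, hence k_gold = (0.48/0.135)^(1/0.52) ≈ 11.4667.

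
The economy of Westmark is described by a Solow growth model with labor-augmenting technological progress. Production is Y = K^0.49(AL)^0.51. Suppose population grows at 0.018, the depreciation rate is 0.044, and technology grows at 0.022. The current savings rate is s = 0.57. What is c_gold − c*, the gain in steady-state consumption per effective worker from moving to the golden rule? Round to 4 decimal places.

Δc ≈ 0.0694

Capital per effective worker breaks even when investment replaces (n + g + δ)·k; here n + g + δ = 0.084.
Current steady state (s = 0.57): k* = (0.57/0.084)^(1/0.51) ≈ 42.7149, y* = 42.7149^0.49 ≈ 6.2948, c* = (1−0.57)·6.2948 ≈ 2.7068.
At the golden rule the marginal product of capital equals n+g+δ: 0.49·k^(0.49−1) = 0.084. Solving, k_gold = (0.49/0.084)^(1/0.51) ≈ 31.7539.
y_gold = 31.7539^0.49 ≈ 5.4435, c_gold = y_gold − 0.084·k_gold ≈ 2.7762.
Gain: Δc = 2.7762 − 2.7068 ≈ 0.0694.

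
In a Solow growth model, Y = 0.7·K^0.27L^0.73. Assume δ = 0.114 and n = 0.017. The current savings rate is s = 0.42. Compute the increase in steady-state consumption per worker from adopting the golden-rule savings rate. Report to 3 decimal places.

Break-even investment rate: n + δ = 0.017 + 0.114 = 0.131.
Current steady state (s = 0.42): k* = (0.42·0.7/0.131)^(1/0.73) ≈ 3.0264, y* = 0.7·3.0264^0.27 ≈ 0.9439, c* = (1−0.42)·0.9439 ≈ 0.5475.
Maximizing c = f(k) − (n+δ)·k gives f'(k) = n+δ, i.e. 0.27·0.7·k^(0.27−1) = 0.131, so k_gold = (0.27·0.7/0.131)^(1/0.73) ≈ 1.6522.
y_gold = 0.7·1.6522^0.27 ≈ 0.8016, c_gold = y_gold − 0.131·k_gold ≈ 0.5852.
Gain: Δc = 0.5852 − 0.5475 ≈ 0.0377.

Δc ≈ 0.038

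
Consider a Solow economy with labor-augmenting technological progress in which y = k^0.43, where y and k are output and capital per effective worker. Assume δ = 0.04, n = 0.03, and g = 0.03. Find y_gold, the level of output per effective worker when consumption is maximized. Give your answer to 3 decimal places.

y_gold ≈ 3.005

Capital per effective worker breaks even when investment replaces (n + g + δ)·k; here n + g + δ = 0.1.
Golden rule sets MPK = n+g+δ: 0.43·k^(0.43−1) = 0.1, so k_gold = (0.43/0.1)^(1/0.57) ≈ 12.9225.
Output: y_gold = k_gold^0.43 = 12.9225^0.43 ≈ 3.0052.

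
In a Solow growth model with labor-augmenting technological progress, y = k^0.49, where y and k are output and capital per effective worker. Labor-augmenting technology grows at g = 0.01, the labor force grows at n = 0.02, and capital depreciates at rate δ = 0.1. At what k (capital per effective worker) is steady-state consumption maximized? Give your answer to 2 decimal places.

k_gold ≈ 13.49

Capital per effective worker breaks even when investment replaces (n + g + δ)·k; here n + g + δ = 0.13.
At the golden rule the marginal product of capital equals n+g+δ: 0.49·k^(0.49−1) = 0.13. Solving, k_gold = (0.49/0.13)^(1/0.51) ≈ 13.4868.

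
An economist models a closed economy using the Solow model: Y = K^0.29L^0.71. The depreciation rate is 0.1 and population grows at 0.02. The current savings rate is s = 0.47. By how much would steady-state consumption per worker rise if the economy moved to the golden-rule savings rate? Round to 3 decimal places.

Δc ≈ 0.092

Break-even investment rate: n + δ = 0.02 + 0.1 = 0.12.
Current steady state (s = 0.47): k* = (0.47/0.12)^(1/0.71) ≈ 6.8406, y* = 6.8406^0.29 ≈ 1.7465, c* = (1−0.47)·1.7465 ≈ 0.9257.
Golden rule sets MPK = n+δ: 0.29·k^(0.29−1) = 0.12, so k_gold = (0.29/0.12)^(1/0.71) ≈ 3.4653.
y_gold = 3.4653^0.29 ≈ 1.4339, c_gold = y_gold − 0.12·k_gold ≈ 1.0181.
Gain: Δc = 1.0181 − 0.9257 ≈ 0.0924.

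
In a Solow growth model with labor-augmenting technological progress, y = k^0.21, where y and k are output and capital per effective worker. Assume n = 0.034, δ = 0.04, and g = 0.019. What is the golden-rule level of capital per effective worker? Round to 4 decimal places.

k_gold ≈ 2.8039

The effective depreciation rate is n + g + δ = 0.034 + 0.019 + 0.04 = 0.093.
Maximizing c = f(k) − (n+g+δ)·k gives f'(k) = n+g+δ, i.e. 0.21·k^(0.21−1) = 0.093, so k_gold = (0.21/0.093)^(1/0.79) ≈ 2.8039.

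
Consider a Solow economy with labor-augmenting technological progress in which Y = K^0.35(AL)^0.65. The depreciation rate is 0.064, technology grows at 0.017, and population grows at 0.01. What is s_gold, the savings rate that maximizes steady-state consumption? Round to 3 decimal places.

s_gold = 0.350

n + g + δ = 0.01 + 0.017 + 0.064 = 0.091.
At the golden rule MPK = n+g+δ, and in any Cobb-Douglas steady state s = (n+g+δ)·k/y = MPK·k/y = capital's share 0.35.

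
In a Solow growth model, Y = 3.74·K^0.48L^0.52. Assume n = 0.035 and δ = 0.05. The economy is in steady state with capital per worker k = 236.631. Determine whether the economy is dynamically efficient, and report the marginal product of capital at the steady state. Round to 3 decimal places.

dynamically efficient; MPK ≈ 0.105

Capital per worker breaks even when investment replaces (n + δ)·k; here n + δ = 0.085.
MPK = 0.48·3.74·k^(0.48−1) = 0.48·3.74·236.631^(-0.52) ≈ 0.1046.
MPK > 0.085, so the economy is dynamically efficient (under-saving).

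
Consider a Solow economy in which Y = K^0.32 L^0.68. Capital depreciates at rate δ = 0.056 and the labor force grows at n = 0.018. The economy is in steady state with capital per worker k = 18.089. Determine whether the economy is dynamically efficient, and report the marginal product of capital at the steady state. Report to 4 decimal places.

dynamically inefficient; MPK ≈ 0.0447

Capital per worker breaks even when investment replaces (n + δ)·k; here n + δ = 0.074.
MPK = 0.32·k^(0.32−1) = 0.32·18.089^(-0.68) ≈ 0.0447.
MPK < 0.074, so the economy is dynamically inefficient (over-saving).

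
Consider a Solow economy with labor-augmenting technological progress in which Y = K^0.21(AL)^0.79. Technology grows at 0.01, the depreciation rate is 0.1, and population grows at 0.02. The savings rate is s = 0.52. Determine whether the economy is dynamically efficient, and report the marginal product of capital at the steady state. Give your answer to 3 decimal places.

dynamically inefficient; MPK ≈ 0.052

The effective depreciation rate is n + g + δ = 0.02 + 0.01 + 0.1 = 0.13.
Steady-state k*: s·k^0.21 = 0.13·k gives k* = (0.52/0.13)^(1/0.79) ≈ 5.7823.
MPK = 0.21·5.7823^(-0.79) ≈ 0.0525.
MPK < n+g+δ = 0.13, so the economy is dynamically inefficient (over-saving).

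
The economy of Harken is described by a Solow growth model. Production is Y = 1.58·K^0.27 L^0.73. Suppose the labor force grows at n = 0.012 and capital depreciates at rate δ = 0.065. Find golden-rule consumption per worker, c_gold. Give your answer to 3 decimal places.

c_gold ≈ 2.173

n + δ = 0.012 + 0.065 = 0.077.
Golden rule sets MPK = n+δ: 0.27·1.58·k^(0.27−1) = 0.077, so k_gold = (0.27·1.58/0.077)^(1/0.73) ≈ 10.4360.
y_gold = 1.58·10.4360^0.27 ≈ 2.9762.
c_gold = y_gold − (n+δ)·k_gold = 2.9762 − 0.077·10.4360 ≈ 2.1726.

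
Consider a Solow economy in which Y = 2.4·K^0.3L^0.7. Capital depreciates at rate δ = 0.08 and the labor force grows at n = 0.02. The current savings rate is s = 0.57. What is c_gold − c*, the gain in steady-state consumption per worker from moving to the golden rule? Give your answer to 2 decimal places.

Capital per worker breaks even when investment replaces (n + δ)·k; here n + δ = 0.1.
Current steady state (s = 0.57): k* = (0.57·2.4/0.1)^(1/0.7) ≈ 41.9740, y* = 2.4·41.9740^0.3 ≈ 7.3639, c* = (1−0.57)·7.3639 ≈ 3.1665.
Maximizing c = f(k) − (n+δ)·k gives f'(k) = n+δ, i.e. 0.3·2.4·k^(0.3−1) = 0.1, so k_gold = (0.3·2.4/0.1)^(1/0.7) ≈ 16.7788.
y_gold = 2.4·16.7788^0.3 ≈ 5.5929, c_gold = y_gold − 0.1·k_gold ≈ 3.9151.
Gain: Δc = 3.9151 − 3.1665 ≈ 0.7486.

Δc ≈ 0.75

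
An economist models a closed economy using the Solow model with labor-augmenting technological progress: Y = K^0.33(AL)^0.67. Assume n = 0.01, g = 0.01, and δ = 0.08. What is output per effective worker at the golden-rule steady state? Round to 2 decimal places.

Break-even investment rate: n + g + δ = 0.01 + 0.01 + 0.08 = 0.1.
At the golden rule the marginal product of capital equals n+g+δ: 0.33·k^(0.33−1) = 0.1. Solving, k_gold = (0.33/0.1)^(1/0.67) ≈ 5.9416.
Output: y_gold = k_gold^0.33 = 5.9416^0.33 ≈ 1.8005.

y_gold ≈ 1.80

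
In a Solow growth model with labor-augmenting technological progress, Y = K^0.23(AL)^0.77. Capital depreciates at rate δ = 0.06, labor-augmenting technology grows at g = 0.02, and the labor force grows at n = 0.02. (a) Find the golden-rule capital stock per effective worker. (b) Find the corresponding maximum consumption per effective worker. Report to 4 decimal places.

(a) k_gold ≈ 2.9497; (b) c_gold ≈ 0.9875

Capital per effective worker breaks even when investment replaces (n + g + δ)·k; here n + g + δ = 0.1.
Maximizing c = f(k) − (n+g+δ)·k gives f'(k) = n+g+δ, i.e. 0.23·k^(0.23−1) = 0.1, so k_gold = (0.23/0.1)^(1/0.77) ≈ 2.9497.
y_gold = 2.9497^0.23 ≈ 1.2825; c_gold = y_gold − 0.1·k_gold ≈ 0.9875.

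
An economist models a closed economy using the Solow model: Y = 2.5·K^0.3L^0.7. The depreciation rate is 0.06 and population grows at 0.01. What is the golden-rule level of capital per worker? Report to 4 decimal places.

Break-even investment rate: n + δ = 0.01 + 0.06 = 0.07.
Setting f'(k) = n+δ gives 0.3·2.5·k^(0.3−1) = 0.07, hence k_gold = (0.3·2.5/0.07)^(1/0.7) ≈ 29.6057.

k_gold ≈ 29.6057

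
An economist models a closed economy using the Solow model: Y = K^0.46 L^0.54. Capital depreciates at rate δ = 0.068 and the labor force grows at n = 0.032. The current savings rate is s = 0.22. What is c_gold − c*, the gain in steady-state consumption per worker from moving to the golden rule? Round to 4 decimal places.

Δc ≈ 0.4545

n + δ = 0.032 + 0.068 = 0.1.
Current steady state (s = 0.22): k* = (0.22/0.1)^(1/0.54) ≈ 4.3064, y* = 4.3064^0.46 ≈ 1.9575, c* = (1−0.22)·1.9575 ≈ 1.5268.
Setting f'(k) = n+δ gives 0.46·k^(0.46−1) = 0.1, hence k_gold = (0.46/0.1)^(1/0.54) ≈ 16.8783.
y_gold = 16.8783^0.46 ≈ 3.6692, c_gold = y_gold − 0.1·k_gold ≈ 1.9814.
Gain: Δc = 1.9814 − 1.5268 ≈ 0.4545.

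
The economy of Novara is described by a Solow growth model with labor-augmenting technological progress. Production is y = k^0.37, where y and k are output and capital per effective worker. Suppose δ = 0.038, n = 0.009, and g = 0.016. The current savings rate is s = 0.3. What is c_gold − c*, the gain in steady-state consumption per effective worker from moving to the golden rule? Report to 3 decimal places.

Δc ≈ 0.031

The effective depreciation rate is n + g + δ = 0.009 + 0.016 + 0.038 = 0.063.
Current steady state (s = 0.3): k* = (0.3/0.063)^(1/0.63) ≈ 11.9081, y* = 11.9081^0.37 ≈ 2.5007, c* = (1−0.3)·2.5007 ≈ 1.7505.
Golden rule sets MPK = n+g+δ: 0.37·k^(0.37−1) = 0.063, so k_gold = (0.37/0.063)^(1/0.63) ≈ 16.6117.
y_gold = 16.6117^0.37 ≈ 2.8285, c_gold = y_gold − 0.063·k_gold ≈ 1.7819.
Gain: Δc = 1.7819 − 1.7505 ≈ 0.0315.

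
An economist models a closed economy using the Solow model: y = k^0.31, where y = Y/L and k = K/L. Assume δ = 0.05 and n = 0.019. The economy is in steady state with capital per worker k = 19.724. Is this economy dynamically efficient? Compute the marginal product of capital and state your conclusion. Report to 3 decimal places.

dynamically inefficient; MPK ≈ 0.040

Break-even investment rate: n + δ = 0.019 + 0.05 = 0.069.
MPK = 0.31·k^(0.31−1) = 0.31·19.724^(-0.69) ≈ 0.0396.
MPK < 0.069, so the economy is dynamically inefficient (over-saving).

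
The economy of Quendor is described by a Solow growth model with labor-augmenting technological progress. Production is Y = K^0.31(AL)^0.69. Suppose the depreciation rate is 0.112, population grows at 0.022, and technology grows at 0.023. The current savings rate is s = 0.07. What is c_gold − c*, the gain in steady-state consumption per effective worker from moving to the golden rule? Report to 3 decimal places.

Δc ≈ 0.290

n + g + δ = 0.022 + 0.023 + 0.112 = 0.157.
Current steady state (s = 0.07): k* = (0.07/0.157)^(1/0.69) ≈ 0.3102, y* = 0.3102^0.31 ≈ 0.6957, c* = (1−0.07)·0.6957 ≈ 0.6470.
Maximizing c = f(k) − (n+g+δ)·k gives f'(k) = n+g+δ, i.e. 0.31·k^(0.31−1) = 0.157, so k_gold = (0.31/0.157)^(1/0.69) ≈ 2.6804.
y_gold = 2.6804^0.31 ≈ 1.3575, c_gold = y_gold − 0.157·k_gold ≈ 0.9367.
Gain: Δc = 0.9367 − 0.6470 ≈ 0.2897.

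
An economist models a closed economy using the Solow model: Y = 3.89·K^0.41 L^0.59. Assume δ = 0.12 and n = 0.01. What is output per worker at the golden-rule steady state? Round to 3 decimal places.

n + δ = 0.01 + 0.12 = 0.13.
At the golden rule the marginal product of capital equals n+δ: 0.41·3.89·k^(0.41−1) = 0.13. Solving, k_gold = (0.41·3.89/0.13)^(1/0.59) ≈ 70.0498.
Output: y_gold = 3.89·k_gold^0.41 = 3.89·70.0498^0.41 ≈ 22.2109.

y_gold ≈ 22.211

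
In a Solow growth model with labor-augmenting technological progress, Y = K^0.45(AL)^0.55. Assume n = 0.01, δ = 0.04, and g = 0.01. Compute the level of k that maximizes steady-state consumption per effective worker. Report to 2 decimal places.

Break-even investment rate: n + g + δ = 0.01 + 0.01 + 0.04 = 0.06.
Setting f'(k) = n+g+δ gives 0.45·k^(0.45−1) = 0.06, hence k_gold = (0.45/0.06)^(1/0.55) ≈ 38.9960.

k_gold ≈ 39.00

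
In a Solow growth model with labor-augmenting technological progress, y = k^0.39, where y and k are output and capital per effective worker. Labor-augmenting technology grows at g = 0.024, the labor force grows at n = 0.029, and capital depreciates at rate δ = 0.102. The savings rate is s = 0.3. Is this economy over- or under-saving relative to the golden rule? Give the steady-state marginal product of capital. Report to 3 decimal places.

under-saving; MPK ≈ 0.202

n + g + δ = 0.029 + 0.024 + 0.102 = 0.155.
Steady-state k*: s·k^0.39 = 0.155·k gives k* = (0.3/0.155)^(1/0.61) ≈ 2.9522.
MPK = 0.39·2.9522^(-0.61) ≈ 0.2015.
MPK > n+g+δ = 0.155, so the economy is dynamically efficient (under-saving).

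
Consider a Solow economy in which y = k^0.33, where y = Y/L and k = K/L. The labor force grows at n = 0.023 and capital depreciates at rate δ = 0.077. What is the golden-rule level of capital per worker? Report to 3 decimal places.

The effective depreciation rate is n + δ = 0.023 + 0.077 = 0.1.
Maximizing c = f(k) − (n+δ)·k gives f'(k) = n+δ, i.e. 0.33·k^(0.33−1) = 0.1, so k_gold = (0.33/0.1)^(1/0.67) ≈ 5.9416.

k_gold ≈ 5.942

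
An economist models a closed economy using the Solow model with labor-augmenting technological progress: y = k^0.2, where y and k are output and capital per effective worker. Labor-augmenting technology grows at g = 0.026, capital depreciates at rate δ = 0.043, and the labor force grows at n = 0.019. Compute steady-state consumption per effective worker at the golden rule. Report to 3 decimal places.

c_gold ≈ 0.982

Break-even investment rate: n + g + δ = 0.019 + 0.026 + 0.043 = 0.088.
At the golden rule the marginal product of capital equals n+g+δ: 0.2·k^(0.2−1) = 0.088. Solving, k_gold = (0.2/0.088)^(1/0.8) ≈ 2.7905.
y_gold = 2.7905^0.2 ≈ 1.2278.
c_gold = y_gold − (n+g+δ)·k_gold = 1.2278 − 0.088·2.7905 ≈ 0.9823.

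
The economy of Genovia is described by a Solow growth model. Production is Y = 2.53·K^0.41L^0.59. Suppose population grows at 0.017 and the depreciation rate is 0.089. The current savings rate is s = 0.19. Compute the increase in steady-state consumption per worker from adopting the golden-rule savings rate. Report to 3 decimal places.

Δc ≈ 1.424

Break-even investment rate: n + δ = 0.017 + 0.089 = 0.106.
Current steady state (s = 0.19): k* = (0.19·2.53/0.106)^(1/0.59) ≈ 12.9666, y* = 2.53·12.9666^0.41 ≈ 7.2340, c* = (1−0.19)·7.2340 ≈ 5.8596.
At the golden rule the marginal product of capital equals n+δ: 0.41·2.53·k^(0.41−1) = 0.106. Solving, k_gold = (0.41·2.53/0.106)^(1/0.59) ≈ 47.7508.
y_gold = 2.53·47.7508^0.41 ≈ 12.3453, c_gold = y_gold − 0.106·k_gold ≈ 7.2837.
Gain: Δc = 7.2837 − 5.8596 ≈ 1.4242.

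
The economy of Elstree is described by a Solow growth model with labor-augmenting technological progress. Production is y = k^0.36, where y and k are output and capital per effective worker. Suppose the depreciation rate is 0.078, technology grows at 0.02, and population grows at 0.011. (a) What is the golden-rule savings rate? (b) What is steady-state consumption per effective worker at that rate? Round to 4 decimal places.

Break-even investment rate: n + g + δ = 0.011 + 0.02 + 0.078 = 0.109.
For Cobb-Douglas, s_gold equals capital's share: s_gold = 0.36.
Setting f'(k) = n+g+δ gives 0.36·k^(0.36−1) = 0.109, hence k_gold = (0.36/0.109)^(1/0.64) ≈ 6.4676.
y_gold = 6.4676^0.36 ≈ 1.9582; c_gold = (1−0.36)·y_gold ≈ 1.2533.

(a) s_gold = 0.3600; (b) c_gold ≈ 1.2533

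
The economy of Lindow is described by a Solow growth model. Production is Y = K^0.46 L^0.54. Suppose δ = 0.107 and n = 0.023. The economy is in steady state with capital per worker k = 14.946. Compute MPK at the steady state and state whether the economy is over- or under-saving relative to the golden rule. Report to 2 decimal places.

n + δ = 0.023 + 0.107 = 0.13.
MPK = 0.46·k^(0.46−1) = 0.46·14.946^(-0.54) ≈ 0.1068.
MPK < 0.13, so the economy is dynamically inefficient (over-saving).

over-saving; MPK ≈ 0.11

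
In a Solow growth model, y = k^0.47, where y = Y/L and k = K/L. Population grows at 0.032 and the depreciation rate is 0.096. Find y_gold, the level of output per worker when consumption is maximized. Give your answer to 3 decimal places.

n + δ = 0.032 + 0.096 = 0.128.
Maximizing c = f(k) − (n+δ)·k gives f'(k) = n+δ, i.e. 0.47·k^(0.47−1) = 0.128, so k_gold = (0.47/0.128)^(1/0.53) ≈ 11.6366.
Output: y_gold = k_gold^0.47 = 11.6366^0.47 ≈ 3.1691.

y_gold ≈ 3.169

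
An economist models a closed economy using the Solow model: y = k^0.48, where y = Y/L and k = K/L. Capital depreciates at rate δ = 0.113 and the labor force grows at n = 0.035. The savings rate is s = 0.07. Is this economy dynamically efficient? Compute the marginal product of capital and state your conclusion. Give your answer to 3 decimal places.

dynamically efficient; MPK ≈ 1.015

Capital per worker breaks even when investment replaces (n + δ)·k; here n + δ = 0.148.
Steady-state k*: s·k^0.48 = 0.148·k gives k* = (0.07/0.148)^(1/0.52) ≈ 0.2370.
MPK = 0.48·0.2370^(-0.52) ≈ 1.0149.
MPK > n+δ = 0.148, so the economy is dynamically efficient (under-saving).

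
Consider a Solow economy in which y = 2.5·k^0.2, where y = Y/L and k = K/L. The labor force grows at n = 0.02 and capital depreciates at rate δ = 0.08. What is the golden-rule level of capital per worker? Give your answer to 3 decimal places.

k_gold ≈ 7.477

n + δ = 0.02 + 0.08 = 0.1.
At the golden rule the marginal product of capital equals n+δ: 0.2·2.5·k^(0.2−1) = 0.1. Solving, k_gold = (0.2·2.5/0.1)^(1/0.8) ≈ 7.4767.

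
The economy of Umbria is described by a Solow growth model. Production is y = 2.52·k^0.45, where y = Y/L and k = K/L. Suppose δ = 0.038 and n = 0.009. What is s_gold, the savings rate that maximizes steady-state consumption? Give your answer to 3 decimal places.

n + δ = 0.009 + 0.038 = 0.047.
At the golden rule MPK = n+δ, and in any Cobb-Douglas steady state s = (n+δ)·k/y = MPK·k/y = capital's share 0.45.

s_gold = 0.450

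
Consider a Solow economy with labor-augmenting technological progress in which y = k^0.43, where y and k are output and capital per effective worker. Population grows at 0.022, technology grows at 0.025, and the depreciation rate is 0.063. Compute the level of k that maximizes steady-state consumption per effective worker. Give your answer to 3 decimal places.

n + g + δ = 0.022 + 0.025 + 0.063 = 0.11.
Setting f'(k) = n+g+δ gives 0.43·k^(0.43−1) = 0.11, hence k_gold = (0.43/0.11)^(1/0.57) ≈ 10.9328.

k_gold ≈ 10.933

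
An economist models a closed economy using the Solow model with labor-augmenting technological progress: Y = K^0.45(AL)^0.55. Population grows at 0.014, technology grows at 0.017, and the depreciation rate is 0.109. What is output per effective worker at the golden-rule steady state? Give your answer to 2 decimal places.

y_gold ≈ 2.60

Break-even investment rate: n + g + δ = 0.014 + 0.017 + 0.109 = 0.14.
Maximizing c = f(k) − (n+g+δ)·k gives f'(k) = n+g+δ, i.e. 0.45·k^(0.45−1) = 0.14, so k_gold = (0.45/0.14)^(1/0.55) ≈ 8.3555.
Output: y_gold = k_gold^0.45 = 8.3555^0.45 ≈ 2.5995.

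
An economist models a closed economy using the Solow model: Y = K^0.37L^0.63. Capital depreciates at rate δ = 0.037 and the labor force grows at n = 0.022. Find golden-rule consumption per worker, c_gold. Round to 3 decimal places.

c_gold ≈ 1.852

Capital per worker breaks even when investment replaces (n + δ)·k; here n + δ = 0.059.
Golden rule sets MPK = n+δ: 0.37·k^(0.37−1) = 0.059, so k_gold = (0.37/0.059)^(1/0.63) ≈ 18.4346.
y_gold = 18.4346^0.37 ≈ 2.9396.
c_gold = y_gold − (n+δ)·k_gold = 2.9396 − 0.059·18.4346 ≈ 1.8519.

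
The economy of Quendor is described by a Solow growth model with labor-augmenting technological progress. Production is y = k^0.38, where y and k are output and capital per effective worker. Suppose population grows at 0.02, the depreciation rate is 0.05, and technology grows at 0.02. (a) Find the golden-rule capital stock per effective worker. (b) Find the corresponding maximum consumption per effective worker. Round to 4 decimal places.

(a) k_gold ≈ 10.2079; (b) c_gold ≈ 1.4990

The effective depreciation rate is n + g + δ = 0.02 + 0.02 + 0.05 = 0.09.
Golden rule sets MPK = n+g+δ: 0.38·k^(0.38−1) = 0.09, so k_gold = (0.38/0.09)^(1/0.62) ≈ 10.2079.
y_gold = 10.2079^0.38 ≈ 2.4177; c_gold = y_gold − 0.09·k_gold ≈ 1.4990.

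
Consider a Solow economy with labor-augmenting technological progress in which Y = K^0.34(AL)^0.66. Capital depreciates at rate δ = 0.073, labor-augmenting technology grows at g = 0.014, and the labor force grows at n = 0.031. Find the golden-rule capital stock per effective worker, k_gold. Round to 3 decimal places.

Break-even investment rate: n + g + δ = 0.031 + 0.014 + 0.073 = 0.118.
Maximizing c = f(k) − (n+g+δ)·k gives f'(k) = n+g+δ, i.e. 0.34·k^(0.34−1) = 0.118, so k_gold = (0.34/0.118)^(1/0.66) ≈ 4.9700.

k_gold ≈ 4.970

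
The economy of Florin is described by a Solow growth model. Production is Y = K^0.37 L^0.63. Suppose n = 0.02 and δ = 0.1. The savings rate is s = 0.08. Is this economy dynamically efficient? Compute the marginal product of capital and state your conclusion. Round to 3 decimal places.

n + δ = 0.02 + 0.1 = 0.12.
Steady-state k*: s·k^0.37 = 0.12·k gives k* = (0.08/0.12)^(1/0.63) ≈ 0.5254.
MPK = 0.37·0.5254^(-0.63) ≈ 0.5550.
MPK > n+δ = 0.12, so the economy is dynamically efficient (under-saving).

dynamically efficient; MPK ≈ 0.555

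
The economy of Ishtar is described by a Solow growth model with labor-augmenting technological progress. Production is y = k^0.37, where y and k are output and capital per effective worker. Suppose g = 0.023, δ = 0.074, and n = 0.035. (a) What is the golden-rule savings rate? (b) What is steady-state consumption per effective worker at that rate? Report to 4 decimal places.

(a) s_gold = 0.3700; (b) c_gold ≈ 1.1541

Break-even investment rate: n + g + δ = 0.035 + 0.023 + 0.074 = 0.132.
For Cobb-Douglas, s_gold equals capital's share: s_gold = 0.37.
Golden rule sets MPK = n+g+δ: 0.37·k^(0.37−1) = 0.132, so k_gold = (0.37/0.132)^(1/0.63) ≈ 5.1348.
y_gold = 5.1348^0.37 ≈ 1.8319; c_gold = (1−0.37)·y_gold ≈ 1.1541.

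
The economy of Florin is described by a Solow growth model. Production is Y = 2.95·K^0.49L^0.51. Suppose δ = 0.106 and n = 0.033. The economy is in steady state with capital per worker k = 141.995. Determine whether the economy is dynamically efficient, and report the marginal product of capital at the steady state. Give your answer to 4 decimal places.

dynamically inefficient; MPK ≈ 0.1154

n + δ = 0.033 + 0.106 = 0.139.
MPK = 0.49·2.95·k^(0.49−1) = 0.49·2.95·141.995^(-0.51) ≈ 0.1154.
MPK < 0.139, so the economy is dynamically inefficient (over-saving).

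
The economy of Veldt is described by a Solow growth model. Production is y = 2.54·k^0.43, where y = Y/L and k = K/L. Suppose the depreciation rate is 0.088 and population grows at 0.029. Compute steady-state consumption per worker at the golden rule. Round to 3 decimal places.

Capital per worker breaks even when investment replaces (n + δ)·k; here n + δ = 0.117.
At the golden rule the marginal product of capital equals n+δ: 0.43·2.54·k^(0.43−1) = 0.117. Solving, k_gold = (0.43·2.54/0.117)^(1/0.57) ≈ 50.3452.
y_gold = 2.54·50.3452^0.43 ≈ 13.6986.
c_gold = y_gold − (n+δ)·k_gold = 13.6986 − 0.117·50.3452 ≈ 7.8082.

c_gold ≈ 7.808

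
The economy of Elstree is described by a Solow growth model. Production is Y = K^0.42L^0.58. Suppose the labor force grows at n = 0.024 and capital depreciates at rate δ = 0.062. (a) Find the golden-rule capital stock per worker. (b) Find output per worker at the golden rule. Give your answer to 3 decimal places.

(a) k_gold ≈ 15.399; (b) y_gold ≈ 3.153

Break-even investment rate: n + δ = 0.024 + 0.062 = 0.086.
Maximizing c = f(k) − (n+δ)·k gives f'(k) = n+δ, i.e. 0.42·k^(0.42−1) = 0.086, so k_gold = (0.42/0.086)^(1/0.58) ≈ 15.3993.
y_gold = 15.3993^0.42 ≈ 3.1532.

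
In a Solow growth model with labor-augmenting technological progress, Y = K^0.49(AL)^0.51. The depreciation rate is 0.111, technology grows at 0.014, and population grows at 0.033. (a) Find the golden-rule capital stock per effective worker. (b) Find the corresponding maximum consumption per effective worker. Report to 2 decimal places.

The effective depreciation rate is n + g + δ = 0.033 + 0.014 + 0.111 = 0.158.
Maximizing c = f(k) − (n+g+δ)·k gives f'(k) = n+g+δ, i.e. 0.49·k^(0.49−1) = 0.158, so k_gold = (0.49/0.158)^(1/0.51) ≈ 9.2003.
y_gold = 9.2003^0.49 ≈ 2.9666; c_gold = y_gold − 0.158·k_gold ≈ 1.5130.

(a) k_gold ≈ 9.20; (b) c_gold ≈ 1.51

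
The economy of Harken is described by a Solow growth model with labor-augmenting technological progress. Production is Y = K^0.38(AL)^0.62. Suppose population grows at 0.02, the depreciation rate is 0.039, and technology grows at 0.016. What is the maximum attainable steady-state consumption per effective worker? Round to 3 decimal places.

c_gold ≈ 1.676

Capital per effective worker breaks even when investment replaces (n + g + δ)·k; here n + g + δ = 0.075.
Setting f'(k) = n+g+δ gives 0.38·k^(0.38−1) = 0.075, hence k_gold = (0.38/0.075)^(1/0.62) ≈ 13.6977.
y_gold = 13.6977^0.38 ≈ 2.7035.
c_gold = y_gold − (n+g+δ)·k_gold = 2.7035 − 0.075·13.6977 ≈ 1.6762.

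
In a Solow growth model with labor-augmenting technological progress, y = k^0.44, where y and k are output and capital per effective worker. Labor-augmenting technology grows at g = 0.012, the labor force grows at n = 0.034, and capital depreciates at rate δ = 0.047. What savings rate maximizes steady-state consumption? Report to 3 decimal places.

n + g + δ = 0.034 + 0.012 + 0.047 = 0.093.
At the golden rule MPK = n+g+δ, and in any Cobb-Douglas steady state s = (n+g+δ)·k/y = MPK·k/y = capital's share 0.44.

s_gold = 0.440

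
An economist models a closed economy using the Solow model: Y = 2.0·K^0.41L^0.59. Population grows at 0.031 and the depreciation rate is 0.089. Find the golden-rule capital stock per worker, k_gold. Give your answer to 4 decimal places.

k_gold ≈ 25.9795

The effective depreciation rate is n + δ = 0.031 + 0.089 = 0.12.
Golden rule sets MPK = n+δ: 0.41·2.0·k^(0.41−1) = 0.12, so k_gold = (0.41·2.0/0.12)^(1/0.59) ≈ 25.9795.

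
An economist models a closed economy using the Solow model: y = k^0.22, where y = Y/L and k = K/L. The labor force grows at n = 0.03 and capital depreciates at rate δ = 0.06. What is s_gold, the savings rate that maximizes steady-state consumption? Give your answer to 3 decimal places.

Capital per worker breaks even when investment replaces (n + δ)·k; here n + δ = 0.09.
At the golden rule MPK = n+δ, and in any Cobb-Douglas steady state s = (n+δ)·k/y = MPK·k/y = capital's share 0.22.

s_gold = 0.220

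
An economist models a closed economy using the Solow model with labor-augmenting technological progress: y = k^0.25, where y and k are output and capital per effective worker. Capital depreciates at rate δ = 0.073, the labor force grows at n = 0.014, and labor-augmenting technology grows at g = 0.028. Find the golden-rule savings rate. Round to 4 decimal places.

s_gold = 0.2500

n + g + δ = 0.014 + 0.028 + 0.073 = 0.115.
At the golden rule MPK = n+g+δ, and in any Cobb-Douglas steady state s = (n+g+δ)·k/y = MPK·k/y = capital's share 0.25.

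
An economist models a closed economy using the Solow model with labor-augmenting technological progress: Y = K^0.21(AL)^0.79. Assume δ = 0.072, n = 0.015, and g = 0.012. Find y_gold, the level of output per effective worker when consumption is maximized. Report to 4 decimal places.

y_gold ≈ 1.2213

n + g + δ = 0.015 + 0.012 + 0.072 = 0.099.
Setting f'(k) = n+g+δ gives 0.21·k^(0.21−1) = 0.099, hence k_gold = (0.21/0.099)^(1/0.79) ≈ 2.5906.
Output: y_gold = k_gold^0.21 = 2.5906^0.21 ≈ 1.2213.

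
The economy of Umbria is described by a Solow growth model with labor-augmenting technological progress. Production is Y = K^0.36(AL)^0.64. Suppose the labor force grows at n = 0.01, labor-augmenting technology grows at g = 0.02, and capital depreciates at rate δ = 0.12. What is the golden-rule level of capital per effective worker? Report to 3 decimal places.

Break-even investment rate: n + g + δ = 0.01 + 0.02 + 0.12 = 0.15.
Maximizing c = f(k) − (n+g+δ)·k gives f'(k) = n+g+δ, i.e. 0.36·k^(0.36−1) = 0.15, so k_gold = (0.36/0.15)^(1/0.64) ≈ 3.9272.

k_gold ≈ 3.927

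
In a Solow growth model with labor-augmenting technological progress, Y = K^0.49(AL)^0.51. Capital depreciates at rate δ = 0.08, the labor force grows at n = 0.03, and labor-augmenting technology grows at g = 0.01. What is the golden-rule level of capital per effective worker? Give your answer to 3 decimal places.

Capital per effective worker breaks even when investment replaces (n + g + δ)·k; here n + g + δ = 0.12.
Setting f'(k) = n+g+δ gives 0.49·k^(0.49−1) = 0.12, hence k_gold = (0.49/0.12)^(1/0.51) ≈ 15.7786.

k_gold ≈ 15.779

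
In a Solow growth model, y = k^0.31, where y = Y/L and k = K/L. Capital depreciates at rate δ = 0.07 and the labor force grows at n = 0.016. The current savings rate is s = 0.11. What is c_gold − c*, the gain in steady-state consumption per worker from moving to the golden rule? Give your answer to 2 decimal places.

Break-even investment rate: n + δ = 0.016 + 0.07 = 0.086.
Current steady state (s = 0.11): k* = (0.11/0.086)^(1/0.69) ≈ 1.4286, y* = 1.4286^0.31 ≈ 1.1169, c* = (1−0.11)·1.1169 ≈ 0.9941.
At the golden rule the marginal product of capital equals n+δ: 0.31·k^(0.31−1) = 0.086. Solving, k_gold = (0.31/0.086)^(1/0.69) ≈ 6.4128.
y_gold = 6.4128^0.31 ≈ 1.7790, c_gold = y_gold − 0.086·k_gold ≈ 1.2275.
Gain: Δc = 1.2275 − 0.9941 ≈ 0.2335.

Δc ≈ 0.23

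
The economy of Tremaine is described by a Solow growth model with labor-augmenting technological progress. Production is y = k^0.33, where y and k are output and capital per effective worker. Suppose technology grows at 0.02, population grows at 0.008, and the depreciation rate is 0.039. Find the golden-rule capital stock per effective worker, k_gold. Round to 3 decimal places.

k_gold ≈ 10.802

n + g + δ = 0.008 + 0.02 + 0.039 = 0.067.
Maximizing c = f(k) − (n+g+δ)·k gives f'(k) = n+g+δ, i.e. 0.33·k^(0.33−1) = 0.067, so k_gold = (0.33/0.067)^(1/0.67) ≈ 10.8017.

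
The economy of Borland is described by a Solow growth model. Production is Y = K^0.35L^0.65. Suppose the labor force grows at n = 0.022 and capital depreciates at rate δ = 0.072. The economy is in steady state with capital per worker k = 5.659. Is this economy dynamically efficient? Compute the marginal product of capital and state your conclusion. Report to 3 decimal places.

dynamically efficient; MPK ≈ 0.113

n + δ = 0.022 + 0.072 = 0.094.
MPK = 0.35·k^(0.35−1) = 0.35·5.659^(-0.65) ≈ 0.1134.
MPK > 0.094, so the economy is dynamically efficient (under-saving).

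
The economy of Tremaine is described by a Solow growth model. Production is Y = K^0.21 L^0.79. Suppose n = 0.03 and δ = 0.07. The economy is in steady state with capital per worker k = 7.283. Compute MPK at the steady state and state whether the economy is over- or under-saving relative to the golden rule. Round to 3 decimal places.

Capital per worker breaks even when investment replaces (n + δ)·k; here n + δ = 0.1.
MPK = 0.21·k^(0.21−1) = 0.21·7.283^(-0.79) ≈ 0.0438.
MPK < 0.1, so the economy is dynamically inefficient (over-saving).

over-saving; MPK ≈ 0.044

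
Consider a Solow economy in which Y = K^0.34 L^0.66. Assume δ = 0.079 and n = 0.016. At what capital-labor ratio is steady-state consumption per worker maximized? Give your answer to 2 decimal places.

n + δ = 0.016 + 0.079 = 0.095.
Golden rule sets MPK = n+δ: 0.34·k^(0.34−1) = 0.095, so k_gold = (0.34/0.095)^(1/0.66) ≈ 6.9028.

k_gold ≈ 6.90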